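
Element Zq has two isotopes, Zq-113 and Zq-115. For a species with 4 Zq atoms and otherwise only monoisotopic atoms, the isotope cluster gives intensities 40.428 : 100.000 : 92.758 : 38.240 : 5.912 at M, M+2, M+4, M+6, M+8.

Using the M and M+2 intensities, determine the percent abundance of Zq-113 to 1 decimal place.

Write p for the Zq-113 fraction. I(M+2)/I(M) = [C(4,1)·p^3·(1−p)] / p^4 = 4·(1−p)/p = 100.000/40.428 = 2.4735
(1−p)/p = 2.4735/4 = 0.6184  ⇒  p = 1/(1 + 0.6184) = 0.6179
Zq-113: 61.8%, Zq-115: 38.2%.

61.8%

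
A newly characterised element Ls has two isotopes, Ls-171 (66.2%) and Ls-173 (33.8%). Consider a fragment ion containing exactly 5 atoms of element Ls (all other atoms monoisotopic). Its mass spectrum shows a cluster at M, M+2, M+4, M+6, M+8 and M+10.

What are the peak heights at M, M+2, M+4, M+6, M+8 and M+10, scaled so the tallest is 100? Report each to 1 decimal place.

The 5 Ls atoms are independent, so intensities follow the terms of (0.662 + 0.338)^5.
P(M) = 0.662^5 = 0.127142
P(M+2) = 5 × 0.662^4 × 0.338^1 = 0.324578
P(M+4) = 10 × 0.662^3 × 0.338^2 = 0.331442
P(M+6) = 10 × 0.662^2 × 0.338^3 = 0.169226
P(M+8) = 5 × 0.662^1 × 0.338^4 = 0.043201
P(M+10) = 0.338^5 = 0.004411
The M+4 peak is largest (0.331442); scaling to 100 gives 38.4 : 97.9 : 100.0 : 51.1 : 13.0 : 1.3.

38.4 : 97.9 : 100.0 : 51.1 : 13.0 : 1.3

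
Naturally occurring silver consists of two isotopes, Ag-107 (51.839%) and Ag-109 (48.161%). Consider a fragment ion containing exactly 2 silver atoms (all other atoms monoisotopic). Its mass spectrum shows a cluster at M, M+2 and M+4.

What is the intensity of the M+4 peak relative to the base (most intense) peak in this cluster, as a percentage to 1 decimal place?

Term probabilities: M 0.2687, M+2 0.4993, M+4 0.2319. Base peak = M+2.
P(M+2) = C(2,1) × 0.51839^1 × 0.48161^1 = 2 × 0.51839 × 0.48161 = 0.499324 (base)
P(M+4) = C(2,2) × 0.51839^0 × 0.48161^2 = 1 × 1.0000 × 0.23194819 = 0.231948
Relative intensity = 0.231948 / 0.499324 × 100 = 46.5

46.5%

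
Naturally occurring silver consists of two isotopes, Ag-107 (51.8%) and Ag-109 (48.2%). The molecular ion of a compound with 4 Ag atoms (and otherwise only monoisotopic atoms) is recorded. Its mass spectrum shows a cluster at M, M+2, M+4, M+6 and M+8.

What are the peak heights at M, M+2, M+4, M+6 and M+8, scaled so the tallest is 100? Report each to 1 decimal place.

The 4 Ag atoms are independent, so intensities follow the terms of (0.518 + 0.482)^4.
P(M) = 0.518^4 = 0.071998
P(M+2) = 4 × 0.518^3 × 0.482^1 = 0.267976
P(M+4) = 6 × 0.518^2 × 0.482^2 = 0.374029
P(M+6) = 4 × 0.518^1 × 0.482^3 = 0.232023
P(M+8) = 0.482^4 = 0.053974
The M+4 peak is largest (0.374029); scaling to 100 gives 19.2 : 71.6 : 100.0 : 62.0 : 14.4.

19.2 : 71.6 : 100.0 : 62.0 : 14.4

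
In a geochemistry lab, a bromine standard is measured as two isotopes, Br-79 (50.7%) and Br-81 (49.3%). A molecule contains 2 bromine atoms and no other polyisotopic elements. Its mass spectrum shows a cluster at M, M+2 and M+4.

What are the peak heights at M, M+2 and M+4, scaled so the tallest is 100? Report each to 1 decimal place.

Expanding (0.507 + 0.493)^2:
P(M) = 0.507^2 = 0.257049
P(M+2) = 2 × 0.507^1 × 0.493^1 = 0.499902
P(M+4) = 0.493^2 = 0.243049
The M+2 peak is largest (0.499902); scaling to 100 gives 51.4 : 100.0 : 48.6.

51.4 : 100.0 : 48.6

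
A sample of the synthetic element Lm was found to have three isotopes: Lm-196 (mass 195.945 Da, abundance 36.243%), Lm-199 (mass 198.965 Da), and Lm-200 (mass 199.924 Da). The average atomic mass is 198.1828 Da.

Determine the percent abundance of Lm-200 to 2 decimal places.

The remaining 63.757% is split between Lm-199 (fraction x) and Lm-200 (fraction 0.63757 − x).
Substituting: 198.965x + 199.924(0.63757 − x) = 127.16645365
(198.965 − 199.924)x = -0.29909103  ⇒  x = 0.31188, y = 0.32569
Lm-199: 31.19%, Lm-200: 32.57%.

32.57%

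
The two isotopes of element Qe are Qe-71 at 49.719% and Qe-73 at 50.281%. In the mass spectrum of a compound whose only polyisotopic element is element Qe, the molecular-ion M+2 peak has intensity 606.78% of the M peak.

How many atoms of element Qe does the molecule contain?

For n independent Qe atoms, I(M+2)/I(M) = n · (abundance Qe-73) / (abundance Qe-71) = n · 0.50281/0.49719.
n = 6.0678 × 0.49719/0.50281 = 6.00 ≈ 6

6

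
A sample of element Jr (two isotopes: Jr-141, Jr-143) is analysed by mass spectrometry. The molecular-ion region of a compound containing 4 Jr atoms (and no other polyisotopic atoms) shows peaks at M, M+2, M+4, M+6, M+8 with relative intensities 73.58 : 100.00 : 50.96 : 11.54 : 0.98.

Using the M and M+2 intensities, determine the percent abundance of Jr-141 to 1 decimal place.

74.6%

If p is the fraction of Jr that is Jr-141, then I(M+2)/I(M) = [C(4,1)·p^3·(1−p)] / p^4 = 4·(1−p)/p = 100.00/73.58 = 1.3591
(1−p)/p = 1.3591/4 = 0.3398  ⇒  p = 1/(1 + 0.3398) = 0.7464
Jr-141: 74.6%, Jr-143: 25.4%.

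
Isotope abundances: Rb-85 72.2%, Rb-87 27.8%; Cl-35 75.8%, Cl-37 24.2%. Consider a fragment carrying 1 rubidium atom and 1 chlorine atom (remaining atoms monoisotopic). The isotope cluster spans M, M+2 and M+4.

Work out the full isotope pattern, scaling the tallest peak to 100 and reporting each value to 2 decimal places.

Rubidium pattern (n=1): 0.7220 : 0.2780
Chlorine pattern (n=1): 0.7580 : 0.2420
Convolve the two distributions (both contribute in 2-u steps):
  M: 0.7220×0.7580 = 0.547276
  M+2: 0.7220×0.2420 + 0.2780×0.7580 = 0.385448
  M+4: 0.2780×0.2420 = 0.067276
Scale to base peak (0.547276) = 100: 100.00 : 70.43 : 12.29

100.00 : 70.43 : 12.29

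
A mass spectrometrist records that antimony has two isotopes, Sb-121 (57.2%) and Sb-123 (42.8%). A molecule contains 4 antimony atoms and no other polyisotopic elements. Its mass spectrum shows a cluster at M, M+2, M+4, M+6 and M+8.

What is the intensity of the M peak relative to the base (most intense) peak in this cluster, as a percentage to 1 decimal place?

(0.572 + 0.428)^4 gives M 0.1070, M+2 0.3204, M+4 0.3596, M+6 0.1794, M+8 0.0336; the largest is M+4.
P(M+4) = C(4,2) × 0.572^2 × 0.428^2 = 6 × 0.327184 × 0.183184 = 0.359609 (base)
P(M) = C(4,0) × 0.572^4 × 0.428^0 = 1 × 0.10704937 × 1.0000 = 0.107049
Relative intensity = 0.107049 / 0.359609 × 100 = 29.8

29.8%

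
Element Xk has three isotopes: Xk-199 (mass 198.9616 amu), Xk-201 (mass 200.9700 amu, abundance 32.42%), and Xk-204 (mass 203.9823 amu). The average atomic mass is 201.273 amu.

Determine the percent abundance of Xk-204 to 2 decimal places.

33.07%

Let x and y be the fractions of Xk-199 and Xk-204. Then x + y = 1 − 0.3242 = 0.6758 and 198.9616x + 203.9823y = 201.273 − 0.3242×200.9700 = 136.118526.
Substituting: 198.9616x + 203.9823(0.6758 − x) = 136.118526
(198.9616 − 203.9823)x = -1.73271234  ⇒  x = 0.34511, y = 0.33069
Xk-199: 34.51%, Xk-204: 33.07%.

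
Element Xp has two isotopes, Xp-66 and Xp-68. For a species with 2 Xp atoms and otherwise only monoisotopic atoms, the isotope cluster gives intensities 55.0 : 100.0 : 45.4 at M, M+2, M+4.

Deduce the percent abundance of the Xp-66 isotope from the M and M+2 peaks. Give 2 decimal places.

52.38%

Write p for the Xp-66 fraction. I(M+2)/I(M) = [C(2,1)·p^1·(1−p)] / p^2 = 2·(1−p)/p = 100.0/55.0 = 1.8182
(1−p)/p = 1.8182/2 = 0.9091  ⇒  p = 1/(1 + 0.9091) = 0.5238
Xp-66: 52.38%, Xp-68: 47.62%.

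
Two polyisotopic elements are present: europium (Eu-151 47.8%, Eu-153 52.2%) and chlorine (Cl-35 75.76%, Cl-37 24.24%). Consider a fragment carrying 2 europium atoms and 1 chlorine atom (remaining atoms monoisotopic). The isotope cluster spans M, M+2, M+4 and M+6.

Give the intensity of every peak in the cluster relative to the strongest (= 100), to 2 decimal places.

Europium pattern (n=2): 0.228484 : 0.499032 : 0.272484
Chlorine pattern (n=1): 0.7576 : 0.2424
Convolve the two distributions (both contribute in 2-u steps):
  M: 0.228484×0.7576 = 0.173099
  M+2: 0.228484×0.2424 + 0.499032×0.7576 = 0.433451
  M+4: 0.499032×0.2424 + 0.272484×0.7576 = 0.327399
  M+6: 0.272484×0.2424 = 0.066050
Scale to base peak (0.433451) = 100: 39.94 : 100.00 : 75.53 : 15.24

39.94 : 100.00 : 75.53 : 15.24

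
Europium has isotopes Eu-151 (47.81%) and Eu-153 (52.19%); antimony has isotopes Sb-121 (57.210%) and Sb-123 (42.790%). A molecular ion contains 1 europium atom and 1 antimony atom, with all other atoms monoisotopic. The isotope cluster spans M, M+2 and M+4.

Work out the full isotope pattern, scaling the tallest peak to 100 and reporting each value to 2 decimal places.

Europium pattern (n=1): 0.4781 : 0.5219
Antimony pattern (n=1): 0.5721 : 0.4279
Convolve the two distributions (both contribute in 2-u steps):
  M: 0.4781×0.5721 = 0.273521
  M+2: 0.4781×0.4279 + 0.5219×0.5721 = 0.503158
  M+4: 0.5219×0.4279 = 0.223321
Scale to base peak (0.503158) = 100: 54.36 : 100.00 : 44.38

54.36 : 100.00 : 44.38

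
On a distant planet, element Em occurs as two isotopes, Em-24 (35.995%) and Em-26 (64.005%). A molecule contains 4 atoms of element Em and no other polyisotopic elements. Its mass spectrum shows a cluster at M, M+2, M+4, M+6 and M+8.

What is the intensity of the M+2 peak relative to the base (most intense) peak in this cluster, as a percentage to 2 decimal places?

31.63%

Binomial terms of (0.35995 + 0.64005)^4: M 0.0168, M+2 0.1194, M+4 0.3185, M+6 0.3775, M+8 0.1678 → M+6 is the base peak.
P(M+6) = C(4,3) × 0.35995^1 × 0.64005^3 = 4 × 0.35995 × 0.26220544 = 0.377523 (base)
P(M+2) = C(4,1) × 0.35995^3 × 0.64005^1 = 4 × 0.04663656 × 0.64005 = 0.119399
Relative intensity = 0.119399 / 0.377523 × 100 = 31.63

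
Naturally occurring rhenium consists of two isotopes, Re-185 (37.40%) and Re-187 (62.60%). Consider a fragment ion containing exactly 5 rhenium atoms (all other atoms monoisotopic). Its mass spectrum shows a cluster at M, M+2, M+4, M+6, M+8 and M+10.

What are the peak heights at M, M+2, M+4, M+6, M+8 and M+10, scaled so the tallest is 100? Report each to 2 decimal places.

The 5 Re atoms are independent, so intensities follow the terms of (0.3740 + 0.6260)^5.
P(M) = 0.3740^5 = 0.007317
P(M+2) = 5 × 0.3740^4 × 0.6260^1 = 0.061239
P(M+4) = 10 × 0.3740^3 × 0.6260^2 = 0.205005
P(M+6) = 10 × 0.3740^2 × 0.6260^3 = 0.343136
P(M+8) = 5 × 0.3740^1 × 0.6260^4 = 0.287170
P(M+10) = 0.6260^5 = 0.096133
The M+6 peak is largest (0.343136); scaling to 100 gives 2.13 : 17.85 : 59.74 : 100.00 : 83.69 : 28.02.

2.13 : 17.85 : 59.74 : 100.00 : 83.69 : 28.02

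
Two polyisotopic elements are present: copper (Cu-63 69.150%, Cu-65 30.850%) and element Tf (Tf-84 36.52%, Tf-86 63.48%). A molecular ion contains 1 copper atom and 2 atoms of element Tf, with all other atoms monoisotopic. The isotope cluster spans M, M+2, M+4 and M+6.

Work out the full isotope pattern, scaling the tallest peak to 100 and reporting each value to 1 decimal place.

Copper pattern (n=1): 0.6915 : 0.3085
Element Tf pattern (n=2): 0.13337104 : 0.46365792 : 0.40297104
Convolve the two distributions (both contribute in 2-u steps):
  M: 0.6915×0.13337104 = 0.092226
  M+2: 0.6915×0.46365792 + 0.3085×0.13337104 = 0.361764
  M+4: 0.6915×0.40297104 + 0.3085×0.46365792 = 0.421693
  M+6: 0.3085×0.40297104 = 0.124317
Scale to base peak (0.421693) = 100: 21.9 : 85.8 : 100.0 : 29.5

21.9 : 85.8 : 100.0 : 29.5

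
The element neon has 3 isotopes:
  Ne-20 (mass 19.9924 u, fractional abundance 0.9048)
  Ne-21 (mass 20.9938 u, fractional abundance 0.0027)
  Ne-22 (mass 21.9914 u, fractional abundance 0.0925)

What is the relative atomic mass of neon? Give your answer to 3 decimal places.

Ar = Σ fᵢ·mᵢ = 0.9048 × 19.9924 + 0.0027 × 20.9938 + 0.0925 × 21.9914
= 18.08912 + 0.05668 + 2.03420 = 20.18000 u

20.180 u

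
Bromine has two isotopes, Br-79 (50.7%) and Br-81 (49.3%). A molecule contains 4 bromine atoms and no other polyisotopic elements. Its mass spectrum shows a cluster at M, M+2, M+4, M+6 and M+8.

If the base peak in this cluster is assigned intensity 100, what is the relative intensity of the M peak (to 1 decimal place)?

17.6

Term probabilities: M 0.0661, M+2 0.2570, M+4 0.3749, M+6 0.2430, M+8 0.0591. Base peak = M+4.
P(M+4) = C(4,2) × 0.507^2 × 0.493^2 = 6 × 0.257049 × 0.243049 = 0.374853 (base)
P(M) = C(4,0) × 0.507^4 × 0.493^0 = 1 × 0.06607419 × 1.0000 = 0.066074
Relative intensity = 0.066074 / 0.374853 × 100 = 17.6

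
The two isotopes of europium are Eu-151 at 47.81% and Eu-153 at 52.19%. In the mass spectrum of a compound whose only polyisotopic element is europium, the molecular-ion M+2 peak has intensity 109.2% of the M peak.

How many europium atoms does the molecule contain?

1

For n independent Eu atoms, I(M+2)/I(M) = n · (abundance Eu-153) / (abundance Eu-151) = n · 0.5219/0.4781.
n = 1.092 × 0.4781/0.5219 = 1.00 ≈ 1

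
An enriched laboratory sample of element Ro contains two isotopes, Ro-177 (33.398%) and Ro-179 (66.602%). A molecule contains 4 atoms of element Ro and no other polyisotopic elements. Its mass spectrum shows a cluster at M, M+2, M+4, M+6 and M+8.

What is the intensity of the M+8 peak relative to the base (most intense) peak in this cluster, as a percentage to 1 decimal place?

Term probabilities: M 0.0124, M+2 0.0992, M+4 0.2969, M+6 0.3947, M+8 0.1968. Base peak = M+6.
P(M+6) = C(4,3) × 0.33398^1 × 0.66602^3 = 4 × 0.33398 × 0.29543491 = 0.394677 (base)
P(M+8) = C(4,4) × 0.33398^0 × 0.66602^4 = 1 × 1.0000 × 0.19676556 = 0.196766
Relative intensity = 0.196766 / 0.394677 × 100 = 49.9

49.9%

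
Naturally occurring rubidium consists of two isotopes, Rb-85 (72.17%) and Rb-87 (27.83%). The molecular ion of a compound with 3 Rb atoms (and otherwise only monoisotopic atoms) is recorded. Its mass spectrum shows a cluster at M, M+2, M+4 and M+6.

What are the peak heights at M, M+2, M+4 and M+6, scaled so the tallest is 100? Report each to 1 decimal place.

86.4 : 100.0 : 38.6 : 5.0

The 3 Rb atoms are independent, so intensities follow the terms of (0.7217 + 0.2783)^3.
P(M) = 0.7217^3 = 0.375898
P(M+2) = 3 × 0.7217^2 × 0.2783^1 = 0.434858
P(M+4) = 3 × 0.7217^1 × 0.2783^2 = 0.167689
P(M+6) = 0.2783^3 = 0.021555
The M+2 peak is largest (0.434858); scaling to 100 gives 86.4 : 100.0 : 38.6 : 5.0.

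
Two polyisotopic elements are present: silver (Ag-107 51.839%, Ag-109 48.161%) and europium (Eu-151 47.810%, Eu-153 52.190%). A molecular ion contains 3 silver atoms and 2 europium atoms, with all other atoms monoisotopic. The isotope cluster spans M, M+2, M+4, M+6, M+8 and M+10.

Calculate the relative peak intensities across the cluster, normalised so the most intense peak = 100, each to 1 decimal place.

10.1 : 50.4 : 100.0 : 99.1 : 49.0 : 9.7

Silver pattern (n=3): 0.13930601 : 0.38826655 : 0.36071887 : 0.11170857
Europium pattern (n=2): 0.22857961 : 0.49904078 : 0.27237961
Convolve the two distributions (both contribute in 2-u steps):
  M: 0.13930601×0.22857961 = 0.031843
  M+2: 0.13930601×0.49904078 + 0.38826655×0.22857961 = 0.158269
  M+4: 0.13930601×0.27237961 + 0.38826655×0.49904078 + 0.36071887×0.22857961 = 0.314158
  M+6: 0.38826655×0.27237961 + 0.36071887×0.49904078 + 0.11170857×0.22857961 = 0.311304
  M+8: 0.36071887×0.27237961 + 0.11170857×0.49904078 = 0.154000
  M+10: 0.11170857×0.27237961 = 0.030427
Scale to base peak (0.314158) = 100: 10.1 : 50.4 : 100.0 : 99.1 : 49.0 : 9.7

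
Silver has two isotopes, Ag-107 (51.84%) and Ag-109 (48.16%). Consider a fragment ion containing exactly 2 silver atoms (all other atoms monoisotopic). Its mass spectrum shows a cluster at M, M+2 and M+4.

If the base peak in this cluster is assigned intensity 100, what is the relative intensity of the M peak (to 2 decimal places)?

53.82

Term probabilities: M 0.2687, M+2 0.4993, M+4 0.2319. Base peak = M+2.
P(M+2) = C(2,1) × 0.5184^1 × 0.4816^1 = 2 × 0.5184 × 0.4816 = 0.499323 (base)
P(M) = C(2,0) × 0.5184^2 × 0.4816^0 = 1 × 0.26873856 × 1.0000 = 0.268739
Relative intensity = 0.268739 / 0.499323 × 100 = 53.82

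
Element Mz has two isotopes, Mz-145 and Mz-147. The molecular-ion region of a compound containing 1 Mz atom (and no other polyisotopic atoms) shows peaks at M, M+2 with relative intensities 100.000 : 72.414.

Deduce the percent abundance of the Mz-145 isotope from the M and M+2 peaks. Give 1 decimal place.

58.0%

Write p for the Mz-145 fraction. I(M+2)/I(M) = [C(1,1)·p^0·(1−p)] / p^1 = 1·(1−p)/p = 72.414/100.000 = 0.7241
(1−p)/p = 0.7241/1 = 0.7241  ⇒  p = 1/(1 + 0.7241) = 0.5800
Mz-145: 58.0%, Mz-147: 42.0%.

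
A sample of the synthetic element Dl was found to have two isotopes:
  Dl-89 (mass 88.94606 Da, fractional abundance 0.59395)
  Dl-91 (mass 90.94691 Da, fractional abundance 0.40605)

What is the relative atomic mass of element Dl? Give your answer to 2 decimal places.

89.76 Da

Average mass = Σ (abundance × isotope mass) = 0.59395 × 88.94606 + 0.40605 × 90.94691
= 52.829512 + 36.928993 = 89.758505 Da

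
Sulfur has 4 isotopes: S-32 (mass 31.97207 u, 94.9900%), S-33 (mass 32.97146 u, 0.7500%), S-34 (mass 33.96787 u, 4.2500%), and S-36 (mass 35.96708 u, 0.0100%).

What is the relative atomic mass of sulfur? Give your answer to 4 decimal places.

32.0648 u

Weight each isotope mass by its fractional abundance: 0.949900 × 31.97207 + 0.007500 × 32.97146 + 0.042500 × 33.96787 + 0.000100 × 35.96708
= 30.370269 + 0.247286 + 1.443634 + 0.003597 = 32.064786 u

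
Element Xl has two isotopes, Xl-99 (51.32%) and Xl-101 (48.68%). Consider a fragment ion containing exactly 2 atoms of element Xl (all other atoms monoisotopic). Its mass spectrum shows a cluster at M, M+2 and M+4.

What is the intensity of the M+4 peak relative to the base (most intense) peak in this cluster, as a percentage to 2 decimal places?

Binomial terms of (0.5132 + 0.4868)^2: M 0.2634, M+2 0.4997, M+4 0.2370 → M+2 is the base peak.
P(M+2) = C(2,1) × 0.5132^1 × 0.4868^1 = 2 × 0.5132 × 0.4868 = 0.499652 (base)
P(M+4) = C(2,2) × 0.5132^0 × 0.4868^2 = 1 × 1.0000 × 0.23697424 = 0.236974
Relative intensity = 0.236974 / 0.499652 × 100 = 47.43

47.43%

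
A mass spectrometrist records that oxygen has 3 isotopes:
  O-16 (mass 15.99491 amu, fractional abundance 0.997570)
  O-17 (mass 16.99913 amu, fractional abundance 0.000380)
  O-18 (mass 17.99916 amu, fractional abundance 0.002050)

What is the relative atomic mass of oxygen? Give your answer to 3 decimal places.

15.999 amu

Average mass = Σ (abundance × isotope mass) = 0.997570 × 15.99491 + 0.000380 × 16.99913 + 0.002050 × 17.99916
= 15.956042 + 0.006460 + 0.036898 = 15.999400 amu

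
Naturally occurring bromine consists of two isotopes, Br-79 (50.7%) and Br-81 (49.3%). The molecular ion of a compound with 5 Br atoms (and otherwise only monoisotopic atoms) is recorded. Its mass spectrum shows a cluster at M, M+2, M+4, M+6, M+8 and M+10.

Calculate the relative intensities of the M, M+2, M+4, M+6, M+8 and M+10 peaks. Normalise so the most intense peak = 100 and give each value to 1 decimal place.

10.6 : 51.4 : 100.0 : 97.2 : 47.3 : 9.2

Expanding (0.507 + 0.493)^5:
P(M) = 0.507^5 = 0.033500
P(M+2) = 5 × 0.507^4 × 0.493^1 = 0.162873
P(M+4) = 10 × 0.507^3 × 0.493^2 = 0.316751
P(M+6) = 10 × 0.507^2 × 0.493^3 = 0.308004
P(M+8) = 5 × 0.507^1 × 0.493^4 = 0.149750
P(M+10) = 0.493^5 = 0.029123
The M+4 peak is largest (0.316751); scaling to 100 gives 10.6 : 51.4 : 100.0 : 97.2 : 47.3 : 9.2.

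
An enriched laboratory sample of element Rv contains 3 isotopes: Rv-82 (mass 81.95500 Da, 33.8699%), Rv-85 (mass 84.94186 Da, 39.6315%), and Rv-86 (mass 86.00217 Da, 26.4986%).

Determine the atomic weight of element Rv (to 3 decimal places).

Average mass = Σ (abundance × isotope mass) = 0.338699 × 81.95500 + 0.396315 × 84.94186 + 0.264986 × 86.00217
= 27.758077 + 33.663733 + 22.789371 = 84.211181 Da

84.211 Da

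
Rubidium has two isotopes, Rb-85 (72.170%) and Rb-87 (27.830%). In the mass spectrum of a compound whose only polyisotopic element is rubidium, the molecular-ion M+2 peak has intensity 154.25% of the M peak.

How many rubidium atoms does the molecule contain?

4

With n Rb atoms, P(M+2)/P(M) = C(n,1)·p^(n−1)q / p^n = n·q/p = n · 0.27830/0.72170.
n = 1.5425 × 0.72170/0.27830 = 4.00 ≈ 4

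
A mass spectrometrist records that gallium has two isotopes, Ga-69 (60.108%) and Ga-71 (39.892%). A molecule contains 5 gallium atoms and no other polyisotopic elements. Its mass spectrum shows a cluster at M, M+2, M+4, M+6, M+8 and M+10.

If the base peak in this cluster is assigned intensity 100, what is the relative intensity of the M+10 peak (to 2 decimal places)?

(0.60108 + 0.39892)^5 gives M 0.0785, M+2 0.2604, M+4 0.3456, M+6 0.2294, M+8 0.0761, M+10 0.0101; the largest is M+4.
P(M+4) = C(5,2) × 0.60108^3 × 0.39892^2 = 10 × 0.2171685 × 0.15913717 = 0.345596 (base)
P(M+10) = C(5,5) × 0.60108^0 × 0.39892^5 = 1 × 1.0000 × 0.0101025 = 0.010103
Relative intensity = 0.010103 / 0.345596 × 100 = 2.92

2.92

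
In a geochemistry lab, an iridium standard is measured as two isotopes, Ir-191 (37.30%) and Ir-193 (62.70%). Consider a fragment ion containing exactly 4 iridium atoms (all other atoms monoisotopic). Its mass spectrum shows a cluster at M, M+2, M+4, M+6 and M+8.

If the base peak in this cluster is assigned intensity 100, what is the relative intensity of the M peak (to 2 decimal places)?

5.26

Term probabilities: M 0.0194, M+2 0.1302, M+4 0.3282, M+6 0.3678, M+8 0.1546. Base peak = M+6.
P(M+6) = C(4,3) × 0.3730^1 × 0.6270^3 = 4 × 0.3730 × 0.24649188 = 0.367766 (base)
P(M) = C(4,0) × 0.3730^4 × 0.6270^0 = 1 × 0.01935688 × 1.0000 = 0.019357
Relative intensity = 0.019357 / 0.367766 × 100 = 5.26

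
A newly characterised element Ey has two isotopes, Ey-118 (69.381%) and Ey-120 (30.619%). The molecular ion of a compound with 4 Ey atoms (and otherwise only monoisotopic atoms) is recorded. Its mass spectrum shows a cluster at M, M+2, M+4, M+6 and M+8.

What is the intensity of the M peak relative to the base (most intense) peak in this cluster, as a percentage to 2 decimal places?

(0.69381 + 0.30619)^4 gives M 0.2317, M+2 0.4090, M+4 0.2708, M+6 0.0797, M+8 0.0088; the largest is M+2.
P(M+2) = C(4,1) × 0.69381^3 × 0.30619^1 = 4 × 0.33398093 × 0.30619 = 0.409046 (base)
P(M) = C(4,0) × 0.69381^4 × 0.30619^0 = 1 × 0.23171931 × 1.0000 = 0.231719
Relative intensity = 0.231719 / 0.409046 × 100 = 56.65

56.65%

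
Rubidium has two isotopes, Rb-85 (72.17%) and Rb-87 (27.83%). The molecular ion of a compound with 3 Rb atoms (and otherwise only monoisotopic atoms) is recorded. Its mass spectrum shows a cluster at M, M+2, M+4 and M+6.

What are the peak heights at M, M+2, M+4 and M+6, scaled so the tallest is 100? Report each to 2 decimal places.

Each Rb atom is independently Rb-85 (p = 0.7217) or Rb-87 (q = 0.2783); the cluster is the binomial expansion (p + q)^3.
P(M) = 0.7217^3 = 0.375898
P(M+2) = 3 × 0.7217^2 × 0.2783^1 = 0.434858
P(M+4) = 3 × 0.7217^1 × 0.2783^2 = 0.167689
P(M+6) = 0.2783^3 = 0.021555
The M+2 peak is largest (0.434858); scaling to 100 gives 86.44 : 100.00 : 38.56 : 4.96.

86.44 : 100.00 : 38.56 : 4.96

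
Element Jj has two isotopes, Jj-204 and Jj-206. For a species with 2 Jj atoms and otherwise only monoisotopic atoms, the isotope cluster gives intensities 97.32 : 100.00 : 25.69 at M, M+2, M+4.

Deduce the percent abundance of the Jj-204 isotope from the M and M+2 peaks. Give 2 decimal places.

66.06%

Let p = fractional abundance of Jj-204. I(M+2)/I(M) = [C(2,1)·p^1·(1−p)] / p^2 = 2·(1−p)/p = 100.00/97.32 = 1.0275
(1−p)/p = 1.0275/2 = 0.5138  ⇒  p = 1/(1 + 0.5138) = 0.6606
Jj-204: 66.06%, Jj-206: 33.94%.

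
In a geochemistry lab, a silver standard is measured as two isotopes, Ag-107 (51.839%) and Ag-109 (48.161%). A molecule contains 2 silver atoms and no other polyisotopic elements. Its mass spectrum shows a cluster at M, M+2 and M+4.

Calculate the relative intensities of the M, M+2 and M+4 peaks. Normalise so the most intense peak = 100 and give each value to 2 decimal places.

The 2 Ag atoms are independent, so intensities follow the terms of (0.51839 + 0.48161)^2.
P(M) = 0.51839^2 = 0.268728
P(M+2) = 2 × 0.51839^1 × 0.48161^1 = 0.499324
P(M+4) = 0.48161^2 = 0.231948
The M+2 peak is largest (0.499324); scaling to 100 gives 53.82 : 100.00 : 46.45.

53.82 : 100.00 : 46.45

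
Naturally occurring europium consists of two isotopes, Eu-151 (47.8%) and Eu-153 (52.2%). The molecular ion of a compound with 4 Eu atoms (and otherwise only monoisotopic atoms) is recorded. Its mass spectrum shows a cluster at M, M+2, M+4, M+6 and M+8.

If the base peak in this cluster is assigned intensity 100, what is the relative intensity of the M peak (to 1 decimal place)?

14.0

Term probabilities: M 0.0522, M+2 0.2280, M+4 0.3735, M+6 0.2720, M+8 0.0742. Base peak = M+4.
P(M+4) = C(4,2) × 0.478^2 × 0.522^2 = 6 × 0.228484 × 0.272484 = 0.373549 (base)
P(M) = C(4,0) × 0.478^4 × 0.522^0 = 1 × 0.05220494 × 1.0000 = 0.052205
Relative intensity = 0.052205 / 0.373549 × 100 = 14.0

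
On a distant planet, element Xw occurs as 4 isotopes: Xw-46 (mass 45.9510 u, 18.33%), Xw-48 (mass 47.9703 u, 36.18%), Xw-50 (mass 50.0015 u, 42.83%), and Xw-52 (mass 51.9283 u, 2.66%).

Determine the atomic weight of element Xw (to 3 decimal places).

The abundance-weighted mean is 0.1833 × 45.9510 + 0.3618 × 47.9703 + 0.4283 × 50.0015 + 0.0266 × 51.9283
= 8.42282 + 17.35565 + 21.41564 + 1.38129 = 48.57540 u

48.575 u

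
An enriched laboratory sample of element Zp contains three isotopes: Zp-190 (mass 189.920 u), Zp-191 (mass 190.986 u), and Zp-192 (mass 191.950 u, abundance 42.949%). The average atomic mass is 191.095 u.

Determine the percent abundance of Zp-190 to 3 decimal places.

Let x and y be the fractions of Zp-190 and Zp-191. Then x + y = 1 − 0.42949 = 0.57051 and 189.920x + 190.986y = 191.095 − 0.42949×191.950 = 108.6543945.
Substituting: 189.920x + 190.986(0.57051 − x) = 108.6543945
(189.920 − 190.986)x = -0.30502836  ⇒  x = 0.28614, y = 0.28437
Zp-190: 28.614%, Zp-191: 28.437%.

28.614%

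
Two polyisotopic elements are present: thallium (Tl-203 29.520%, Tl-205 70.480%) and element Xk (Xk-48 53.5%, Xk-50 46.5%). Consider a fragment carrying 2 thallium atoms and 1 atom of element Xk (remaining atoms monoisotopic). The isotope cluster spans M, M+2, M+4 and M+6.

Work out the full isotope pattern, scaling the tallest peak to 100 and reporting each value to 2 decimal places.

Thallium pattern (n=2): 0.08714304 : 0.41611392 : 0.49674304
Element Xk pattern (n=1): 0.5350 : 0.4650
Convolve the two distributions (both contribute in 2-u steps):
  M: 0.08714304×0.5350 = 0.046622
  M+2: 0.08714304×0.4650 + 0.41611392×0.5350 = 0.263142
  M+4: 0.41611392×0.4650 + 0.49674304×0.5350 = 0.459250
  M+6: 0.49674304×0.4650 = 0.230986
Scale to base peak (0.459250) = 100: 10.15 : 57.30 : 100.00 : 50.30

10.15 : 57.30 : 100.00 : 50.30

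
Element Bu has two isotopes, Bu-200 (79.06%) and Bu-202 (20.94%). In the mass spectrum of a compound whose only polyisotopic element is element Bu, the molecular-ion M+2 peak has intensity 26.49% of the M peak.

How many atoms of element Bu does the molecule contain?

For n independent Bu atoms, I(M+2)/I(M) = n · (abundance Bu-202) / (abundance Bu-200) = n · 0.2094/0.7906.
n = 0.2649 × 0.7906/0.2094 = 1.00 ≈ 1

1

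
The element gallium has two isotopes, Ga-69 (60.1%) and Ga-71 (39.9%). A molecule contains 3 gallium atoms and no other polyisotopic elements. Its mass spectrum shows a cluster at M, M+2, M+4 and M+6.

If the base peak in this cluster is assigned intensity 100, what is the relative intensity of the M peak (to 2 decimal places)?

Binomial terms of (0.601 + 0.399)^3: M 0.2171, M+2 0.4324, M+4 0.2870, M+6 0.0635 → M+2 is the base peak.
P(M+2) = C(3,1) × 0.601^2 × 0.399^1 = 3 × 0.361201 × 0.3990 = 0.432358 (base)
P(M) = C(3,0) × 0.601^3 × 0.399^0 = 1 × 0.2170818 × 1.0000 = 0.217082
Relative intensity = 0.217082 / 0.432358 × 100 = 50.21

50.21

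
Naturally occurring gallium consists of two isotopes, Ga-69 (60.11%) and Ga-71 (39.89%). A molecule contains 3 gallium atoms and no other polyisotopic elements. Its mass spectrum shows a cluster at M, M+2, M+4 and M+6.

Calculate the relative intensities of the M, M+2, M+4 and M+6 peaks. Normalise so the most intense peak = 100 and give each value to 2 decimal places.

The 3 Ga atoms are independent, so intensities follow the terms of (0.6011 + 0.3989)^3.
P(M) = 0.6011^3 = 0.217190
P(M+2) = 3 × 0.6011^2 × 0.3989^1 = 0.432393
P(M+4) = 3 × 0.6011^1 × 0.3989^2 = 0.286943
P(M+6) = 0.3989^3 = 0.063473
The M+2 peak is largest (0.432393); scaling to 100 gives 50.23 : 100.00 : 66.36 : 14.68.

50.23 : 100.00 : 66.36 : 14.68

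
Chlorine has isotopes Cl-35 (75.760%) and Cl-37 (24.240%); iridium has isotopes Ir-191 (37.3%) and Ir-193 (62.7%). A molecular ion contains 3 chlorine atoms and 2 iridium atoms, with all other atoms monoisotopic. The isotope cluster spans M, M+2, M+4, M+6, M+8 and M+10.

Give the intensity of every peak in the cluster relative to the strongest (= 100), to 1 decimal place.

15.7 : 68.0 : 100.0 : 59.4 : 15.4 : 1.5

Chlorine pattern (n=3): 0.4348304 : 0.41738208 : 0.13354464 : 0.01424288
Iridium pattern (n=2): 0.139129 : 0.467742 : 0.393129
Convolve the two distributions (both contribute in 2-u steps):
  M: 0.4348304×0.139129 = 0.060498
  M+2: 0.4348304×0.467742 + 0.41738208×0.139129 = 0.261458
  M+4: 0.4348304×0.393129 + 0.41738208×0.467742 + 0.13354464×0.139129 = 0.384752
  M+6: 0.41738208×0.393129 + 0.13354464×0.467742 + 0.01424288×0.139129 = 0.228531
  M+8: 0.13354464×0.393129 + 0.01424288×0.467742 = 0.059162
  M+10: 0.01424288×0.393129 = 0.005599
Scale to base peak (0.384752) = 100: 15.7 : 68.0 : 100.0 : 59.4 : 15.4 : 1.5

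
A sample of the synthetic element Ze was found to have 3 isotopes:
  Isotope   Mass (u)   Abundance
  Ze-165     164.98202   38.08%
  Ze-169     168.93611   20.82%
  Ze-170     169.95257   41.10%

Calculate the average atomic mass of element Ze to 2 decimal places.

167.85 u

Ar = Σ fᵢ·mᵢ = 0.3808 × 164.98202 + 0.2082 × 168.93611 + 0.4110 × 169.95257
= 62.825153 + 35.172498 + 69.850506 = 167.848157 u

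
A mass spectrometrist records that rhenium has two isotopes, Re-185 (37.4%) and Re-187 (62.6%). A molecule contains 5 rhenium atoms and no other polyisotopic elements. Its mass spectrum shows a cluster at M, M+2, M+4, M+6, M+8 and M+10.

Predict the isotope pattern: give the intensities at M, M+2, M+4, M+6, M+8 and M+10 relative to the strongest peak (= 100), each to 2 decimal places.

Expanding (0.374 + 0.626)^5:
P(M) = 0.374^5 = 0.007317
P(M+2) = 5 × 0.374^4 × 0.626^1 = 0.061239
P(M+4) = 10 × 0.374^3 × 0.626^2 = 0.205005
P(M+6) = 10 × 0.374^2 × 0.626^3 = 0.343136
P(M+8) = 5 × 0.374^1 × 0.626^4 = 0.287170
P(M+10) = 0.626^5 = 0.096133
The M+6 peak is largest (0.343136); scaling to 100 gives 2.13 : 17.85 : 59.74 : 100.00 : 83.69 : 28.02.

2.13 : 17.85 : 59.74 : 100.00 : 83.69 : 28.02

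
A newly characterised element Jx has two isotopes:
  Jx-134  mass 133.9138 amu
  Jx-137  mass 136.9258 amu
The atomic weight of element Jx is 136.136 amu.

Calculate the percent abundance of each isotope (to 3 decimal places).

Let x be the fractional abundance of Jx-134; then Jx-137 has abundance 1 − x.
133.9138·x + 136.9258·(1 − x) = 136.136
(133.9138 − 136.9258)·x = 136.136 − 136.9258
x = -0.7898 / -3.0120 = 0.26222 → 26.222% Jx-134, 73.778% Jx-137.

Jx-134: 26.222%, Jx-137: 73.778%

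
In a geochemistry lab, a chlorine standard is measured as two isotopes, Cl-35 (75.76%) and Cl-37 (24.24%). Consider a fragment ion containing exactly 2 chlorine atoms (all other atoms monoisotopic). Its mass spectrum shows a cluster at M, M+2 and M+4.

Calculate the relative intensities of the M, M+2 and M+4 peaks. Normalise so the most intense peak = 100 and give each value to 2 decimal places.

100.00 : 63.99 : 10.24

Expanding (0.7576 + 0.2424)^2:
P(M) = 0.7576^2 = 0.573958
P(M+2) = 2 × 0.7576^1 × 0.2424^1 = 0.367284
P(M+4) = 0.2424^2 = 0.058758
The M peak is largest (0.573958); scaling to 100 gives 100.00 : 63.99 : 10.24.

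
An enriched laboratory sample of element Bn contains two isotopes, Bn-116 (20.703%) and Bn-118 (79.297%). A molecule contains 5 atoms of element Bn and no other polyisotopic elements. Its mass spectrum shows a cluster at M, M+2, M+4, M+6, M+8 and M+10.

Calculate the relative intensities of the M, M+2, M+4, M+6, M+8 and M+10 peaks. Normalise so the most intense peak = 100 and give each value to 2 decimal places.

Each Bn atom is independently Bn-116 (p = 0.20703) or Bn-118 (q = 0.79297); the cluster is the binomial expansion (p + q)^5.
P(M) = 0.20703^5 = 0.000380
P(M+2) = 5 × 0.20703^4 × 0.79297^1 = 0.007284
P(M+4) = 10 × 0.20703^3 × 0.79297^2 = 0.055797
P(M+6) = 10 × 0.20703^2 × 0.79297^3 = 0.213716
P(M+8) = 5 × 0.20703^1 × 0.79297^4 = 0.409289
P(M+10) = 0.79297^5 = 0.313533
The M+8 peak is largest (0.409289); scaling to 100 gives 0.09 : 1.78 : 13.63 : 52.22 : 100.00 : 76.60.

0.09 : 1.78 : 13.63 : 52.22 : 100.00 : 76.60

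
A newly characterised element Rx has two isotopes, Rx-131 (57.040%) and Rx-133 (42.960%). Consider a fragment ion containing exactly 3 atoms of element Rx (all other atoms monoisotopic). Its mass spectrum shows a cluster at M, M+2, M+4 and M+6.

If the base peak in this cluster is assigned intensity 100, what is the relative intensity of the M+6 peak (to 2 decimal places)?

(0.57040 + 0.42960)^3 gives M 0.1856, M+2 0.4193, M+4 0.3158, M+6 0.0793; the largest is M+2.
P(M+2) = C(3,1) × 0.57040^2 × 0.42960^1 = 3 × 0.32535616 × 0.4296 = 0.419319 (base)
P(M+6) = C(3,3) × 0.57040^0 × 0.42960^3 = 1 × 1.0000 × 0.07928533 = 0.079285
Relative intensity = 0.079285 / 0.419319 × 100 = 18.91

18.91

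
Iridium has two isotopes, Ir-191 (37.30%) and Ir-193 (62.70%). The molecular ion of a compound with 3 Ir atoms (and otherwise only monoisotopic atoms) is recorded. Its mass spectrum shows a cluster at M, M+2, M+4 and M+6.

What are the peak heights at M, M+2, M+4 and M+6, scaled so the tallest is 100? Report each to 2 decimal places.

11.80 : 59.49 : 100.00 : 56.03

The 3 Ir atoms are independent, so intensities follow the terms of (0.3730 + 0.6270)^3.
P(M) = 0.3730^3 = 0.051895
P(M+2) = 3 × 0.3730^2 × 0.6270^1 = 0.261702
P(M+4) = 3 × 0.3730^1 × 0.6270^2 = 0.439911
P(M+6) = 0.6270^3 = 0.246492
The M+4 peak is largest (0.439911); scaling to 100 gives 11.80 : 59.49 : 100.00 : 56.03.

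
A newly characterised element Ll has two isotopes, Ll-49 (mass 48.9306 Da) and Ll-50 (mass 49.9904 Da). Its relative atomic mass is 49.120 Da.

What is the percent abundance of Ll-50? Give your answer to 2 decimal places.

With x = fraction of Ll-49 (so Ll-50 is 1 − x):
48.9306·x + 49.9904·(1 − x) = 49.120
(48.9306 − 49.9904)·x = 49.120 − 49.9904
x = -0.8704 / -1.0598 = 0.82129 → 82.13% Ll-49, 17.87% Ll-50.

17.87%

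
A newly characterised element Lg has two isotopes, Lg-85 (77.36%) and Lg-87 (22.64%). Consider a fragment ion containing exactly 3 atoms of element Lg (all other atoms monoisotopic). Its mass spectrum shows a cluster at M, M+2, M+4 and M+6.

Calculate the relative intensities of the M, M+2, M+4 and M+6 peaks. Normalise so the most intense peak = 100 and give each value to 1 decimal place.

100.0 : 87.8 : 25.7 : 2.5

The 3 Lg atoms are independent, so intensities follow the terms of (0.7736 + 0.2264)^3.
P(M) = 0.7736^3 = 0.462966
P(M+2) = 3 × 0.7736^2 × 0.2264^1 = 0.406472
P(M+4) = 3 × 0.7736^1 × 0.2264^2 = 0.118957
P(M+6) = 0.2264^3 = 0.011605
The M peak is largest (0.462966); scaling to 100 gives 100.0 : 87.8 : 25.7 : 2.5.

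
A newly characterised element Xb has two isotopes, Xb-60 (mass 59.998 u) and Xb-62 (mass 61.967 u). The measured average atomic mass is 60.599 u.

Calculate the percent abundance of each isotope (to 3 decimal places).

With x = fraction of Xb-60 (so Xb-62 is 1 − x):
59.998·x + 61.967·(1 − x) = 60.599
(59.998 − 61.967)·x = 60.599 − 61.967
x = -1.368 / -1.969 = 0.69477 → 69.477% Xb-60, 30.523% Xb-62.

Xb-60: 69.477%, Xb-62: 30.523%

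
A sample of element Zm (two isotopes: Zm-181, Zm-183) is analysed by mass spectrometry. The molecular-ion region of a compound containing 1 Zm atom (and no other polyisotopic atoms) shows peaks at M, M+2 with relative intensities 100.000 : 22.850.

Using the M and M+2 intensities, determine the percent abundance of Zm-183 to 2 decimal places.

18.60%

Write p for the Zm-181 fraction. I(M+2)/I(M) = [C(1,1)·p^0·(1−p)] / p^1 = 1·(1−p)/p = 22.850/100.000 = 0.2285
(1−p)/p = 0.2285/1 = 0.2285  ⇒  p = 1/(1 + 0.2285) = 0.8140
Zm-181: 81.40%, Zm-183: 18.60%.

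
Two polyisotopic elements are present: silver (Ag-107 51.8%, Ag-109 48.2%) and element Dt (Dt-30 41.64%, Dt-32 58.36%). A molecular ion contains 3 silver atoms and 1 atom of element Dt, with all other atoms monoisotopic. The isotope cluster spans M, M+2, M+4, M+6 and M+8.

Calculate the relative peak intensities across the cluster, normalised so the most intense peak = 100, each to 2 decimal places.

Silver pattern (n=3): 0.13899183 : 0.3879965 : 0.3610315 : 0.11198017
Element Dt pattern (n=1): 0.4164 : 0.5836
Convolve the two distributions (both contribute in 2-u steps):
  M: 0.13899183×0.4164 = 0.057876
  M+2: 0.13899183×0.5836 + 0.3879965×0.4164 = 0.242677
  M+4: 0.3879965×0.5836 + 0.3610315×0.4164 = 0.376768
  M+6: 0.3610315×0.5836 + 0.11198017×0.4164 = 0.257327
  M+8: 0.11198017×0.5836 = 0.065352
Scale to base peak (0.376768) = 100: 15.36 : 64.41 : 100.00 : 68.30 : 17.35

15.36 : 64.41 : 100.00 : 68.30 : 17.35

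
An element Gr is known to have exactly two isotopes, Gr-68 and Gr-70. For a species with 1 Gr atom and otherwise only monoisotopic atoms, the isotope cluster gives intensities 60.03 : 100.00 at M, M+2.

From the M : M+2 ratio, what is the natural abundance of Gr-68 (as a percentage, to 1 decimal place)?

If p is the fraction of Gr that is Gr-68, then I(M+2)/I(M) = [C(1,1)·p^0·(1−p)] / p^1 = 1·(1−p)/p = 100.00/60.03 = 1.6658
(1−p)/p = 1.6658/1 = 1.6658  ⇒  p = 1/(1 + 1.6658) = 0.3751
Gr-68: 37.5%, Gr-70: 62.5%.

37.5%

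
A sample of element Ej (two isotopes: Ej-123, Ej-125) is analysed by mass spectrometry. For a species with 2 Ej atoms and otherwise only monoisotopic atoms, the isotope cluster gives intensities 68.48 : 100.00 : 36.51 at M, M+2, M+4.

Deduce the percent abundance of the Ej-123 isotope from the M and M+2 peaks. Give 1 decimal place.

Write p for the Ej-123 fraction. I(M+2)/I(M) = [C(2,1)·p^1·(1−p)] / p^2 = 2·(1−p)/p = 100.00/68.48 = 1.4603
(1−p)/p = 1.4603/2 = 0.7301  ⇒  p = 1/(1 + 0.7301) = 0.5780
Ej-123: 57.8%, Ej-125: 42.2%.

57.8%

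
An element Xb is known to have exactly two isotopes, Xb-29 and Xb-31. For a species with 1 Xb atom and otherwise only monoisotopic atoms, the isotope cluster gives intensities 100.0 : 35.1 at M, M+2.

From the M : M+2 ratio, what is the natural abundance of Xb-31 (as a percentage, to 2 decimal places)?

25.98%

Let p = fractional abundance of Xb-29. I(M+2)/I(M) = [C(1,1)·p^0·(1−p)] / p^1 = 1·(1−p)/p = 35.1/100.0 = 0.3510
(1−p)/p = 0.3510/1 = 0.3510  ⇒  p = 1/(1 + 0.3510) = 0.7402
Xb-29: 74.02%, Xb-31: 25.98%.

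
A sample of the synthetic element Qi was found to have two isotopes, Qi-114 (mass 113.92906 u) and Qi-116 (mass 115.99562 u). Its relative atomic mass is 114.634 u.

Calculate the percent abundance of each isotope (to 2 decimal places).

Qi-114: 65.89%, Qi-116: 34.11%

Writing the weighted mean with unknown fraction x of Qi-114:
113.92906·x + 115.99562·(1 − x) = 114.634
(113.92906 − 115.99562)·x = 114.634 − 115.99562
x = -1.36162 / -2.06656 = 0.65888 → 65.89% Qi-114, 34.11% Qi-116.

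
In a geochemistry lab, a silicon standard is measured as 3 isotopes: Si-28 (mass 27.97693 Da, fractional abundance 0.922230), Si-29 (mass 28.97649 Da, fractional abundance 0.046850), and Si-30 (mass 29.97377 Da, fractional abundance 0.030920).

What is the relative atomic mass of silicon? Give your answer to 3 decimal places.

28.086 Da

Average mass = Σ (abundance × isotope mass) = 0.922230 × 27.97693 + 0.046850 × 28.97649 + 0.030920 × 29.97377
= 25.801164 + 1.357549 + 0.926789 = 28.085502 Da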